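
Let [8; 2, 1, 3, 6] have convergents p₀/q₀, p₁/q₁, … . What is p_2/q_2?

Using pₖ = aₖpₖ₋₁ + pₖ₋₂, qₖ = aₖqₖ₋₁ + qₖ₋₂ (with p₋₁=1, p₋₂=0, q₋₁=0, q₋₂=1):
  k=0: a=8, p=8, q=1
  k=1: a=2, p=17, q=2
  k=2: a=1, p=25, q=3

25/3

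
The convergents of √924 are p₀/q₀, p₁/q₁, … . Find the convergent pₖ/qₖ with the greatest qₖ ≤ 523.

√924 = [30; 2, 1, 1, 14, 1, 1, 2, 60, …] (period length 8).
Convergents:
  p_0/q_0 = 30/1
  p_1/q_1 = 61/2
  p_2/q_2 = 91/3
  p_3/q_3 = 152/5
  p_4/q_4 = 2219/73
  p_5/q_5 = 2371/78
  p_6/q_6 = 4590/151
  p_7/q_7 = 11551/380
  p_8/q_8 = 697650/22951
q_7 = 380 ≤ 523 < 22951 = q_8, so the answer is 11551/380.

11551/380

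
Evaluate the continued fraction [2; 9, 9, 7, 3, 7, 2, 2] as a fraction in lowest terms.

Fold from the inside: start with 2/1.
  2 + 1/2 = 5/2
  7 + 2/5 = 37/5
  3 + 5/37 = 116/37
  7 + 37/116 = 849/116
  9 + 116/849 = 7757/849
  9 + 849/7757 = 70662/7757
  2 + 7757/70662 = 149081/70662

149081/70662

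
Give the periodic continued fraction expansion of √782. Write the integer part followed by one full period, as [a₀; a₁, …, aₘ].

a₀ = ⌊√782⌋ = 27.
With m₀=0, d₀=1 and mₖ₊₁ = dₖaₖ − mₖ, dₖ₊₁ = (n − mₖ₊₁²)/dₖ, aₖ₊₁ = ⌊(a₀+mₖ₊₁)/dₖ₊₁⌋:
  k=1: m=27, d=53, a=1
  k=2: m=26, d=2, a=26
  k=3: m=26, d=53, a=1
  k=4: m=27, d=1, a=54
d=1 and a=2a₀=54 at k=4, so the next step gives (m, d) = (27, 53) again — its k=1 value — and the period has length 4.

[27; 1, 26, 1, 54]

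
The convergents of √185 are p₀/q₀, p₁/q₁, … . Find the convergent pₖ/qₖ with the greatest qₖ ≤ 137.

√185 = [13; 1, 1, 1, 1, 26, …] (period length 5).
Convergents:
  p_0/q_0 = 13/1
  p_1/q_1 = 14/1
  p_2/q_2 = 27/2
  p_3/q_3 = 41/3
  p_4/q_4 = 68/5
  p_5/q_5 = 1809/133
  p_6/q_6 = 1877/138
q_5 = 133 ≤ 137 < 138 = q_6, so the answer is 1809/133.

1809/133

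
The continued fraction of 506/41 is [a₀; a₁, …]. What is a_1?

2

506 = 12·41 + 14   →  a_0 = 12
41 = 2·14 + 13   →  a_1 = 2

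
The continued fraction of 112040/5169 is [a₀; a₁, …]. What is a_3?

112040 = 21·5169 + 3491   →  a_0 = 21
5169 = 1·3491 + 1678   →  a_1 = 1
3491 = 2·1678 + 135   →  a_2 = 2
1678 = 12·135 + 58   →  a_3 = 12

12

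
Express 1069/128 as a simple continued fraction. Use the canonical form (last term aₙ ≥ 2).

1069 = 8·128 + 45
128 = 2·45 + 38
45 = 1·38 + 7
38 = 5·7 + 3
7 = 2·3 + 1
3 = 3·1 + 0  (stop)
So 1069/128 = [8; 2, 1, 5, 2, 3].

[8; 2, 1, 5, 2, 3]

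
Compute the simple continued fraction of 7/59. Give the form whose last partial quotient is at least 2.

7 = 0*59 + 7
59 = 8*7 + 3
7 = 2*3 + 1
3 = 3*1 + 0  (stop)
So 7/59 = [0; 8, 2, 3].

[0; 8, 2, 3]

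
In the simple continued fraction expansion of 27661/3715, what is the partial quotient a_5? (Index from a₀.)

3

27661 = 7·3715 + 1656   →  a_0 = 7
3715 = 2·1656 + 403   →  a_1 = 2
1656 = 4·403 + 44   →  a_2 = 4
403 = 9·44 + 7   →  a_3 = 9
44 = 6·7 + 2   →  a_4 = 6
7 = 3·2 + 1   →  a_5 = 3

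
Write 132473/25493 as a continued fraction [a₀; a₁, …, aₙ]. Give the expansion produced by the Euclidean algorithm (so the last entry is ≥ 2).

132473 = 5*25493 + 5008
25493 = 5*5008 + 453
5008 = 11*453 + 25
453 = 18*25 + 3
25 = 8*3 + 1
3 = 3*1 + 0  (stop)
So 132473/25493 = [5; 5, 11, 18, 8, 3].

[5; 5, 11, 18, 8, 3]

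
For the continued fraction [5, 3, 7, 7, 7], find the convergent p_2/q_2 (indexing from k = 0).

117/22

Using pₖ = aₖpₖ₋₁ + pₖ₋₂, qₖ = aₖqₖ₋₁ + qₖ₋₂ (with p₋₁=1, p₋₂=0, q₋₁=0, q₋₂=1):
  k=0: a=5, p=5, q=1
  k=1: a=3, p=16, q=3
  k=2: a=7, p=117, q=22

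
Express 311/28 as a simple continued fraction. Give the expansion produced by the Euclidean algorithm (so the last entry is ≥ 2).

311 = 11×28 + 3
28 = 9×3 + 1
3 = 3×1 + 0  (stop)
So 311/28 = [11; 9, 3].

[11; 9, 3]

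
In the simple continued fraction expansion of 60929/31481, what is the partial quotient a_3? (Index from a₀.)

60929 = 1·31481 + 29448   →  a_0 = 1
31481 = 1·29448 + 2033   →  a_1 = 1
29448 = 14·2033 + 986   →  a_2 = 14
2033 = 2·986 + 61   →  a_3 = 2

2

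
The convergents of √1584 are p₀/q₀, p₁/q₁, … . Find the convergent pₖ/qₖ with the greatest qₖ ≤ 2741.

79201/1990

√1584 = [39; 1, 3, 1, 78, …] (period length 4).
Convergents:
  p_0/q_0 = 39/1
  p_1/q_1 = 40/1
  p_2/q_2 = 159/4
  p_3/q_3 = 199/5
  p_4/q_4 = 15681/394
  p_5/q_5 = 15880/399
  p_6/q_6 = 63321/1591
  p_7/q_7 = 79201/1990
  p_8/q_8 = 6240999/156811
q_7 = 1990 ≤ 2741 < 156811 = q_8, so the answer is 79201/1990.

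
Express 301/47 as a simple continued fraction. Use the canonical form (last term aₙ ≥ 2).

[6; 2, 2, 9]

301 = 6×47 + 19
47 = 2×19 + 9
19 = 2×9 + 1
9 = 9×1 + 0  (stop)
So 301/47 = [6; 2, 2, 9].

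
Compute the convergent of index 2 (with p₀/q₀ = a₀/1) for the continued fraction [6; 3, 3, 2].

63/10

Using pₖ = aₖpₖ₋₁ + pₖ₋₂, qₖ = aₖqₖ₋₁ + qₖ₋₂ (with p₋₁=1, p₋₂=0, q₋₁=0, q₋₂=1):
  k=0: a=6, p=6, q=1
  k=1: a=3, p=19, q=3
  k=2: a=3, p=63, q=10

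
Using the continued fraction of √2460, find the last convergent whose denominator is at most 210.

√2460 = [49; 1, 1, 2, 24, 2, 1, 1, 98, …] (period length 8).
Convergents:
  p_0/q_0 = 49/1
  p_1/q_1 = 50/1
  p_2/q_2 = 99/2
  p_3/q_3 = 248/5
  p_4/q_4 = 6051/122
  p_5/q_5 = 12350/249
q_4 = 122 ≤ 210 < 249 = q_5, so the answer is 6051/122.

6051/122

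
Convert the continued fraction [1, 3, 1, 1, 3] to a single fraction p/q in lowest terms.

Using pₖ = aₖpₖ₋₁ + pₖ₋₂ and qₖ = aₖqₖ₋₁ + qₖ₋₂:
  k=0: a=1, p=1, q=1
  k=1: a=3, p=4, q=3
  k=2: a=1, p=5, q=4
  k=3: a=1, p=9, q=7
  k=4: a=3, p=32, q=25

32/25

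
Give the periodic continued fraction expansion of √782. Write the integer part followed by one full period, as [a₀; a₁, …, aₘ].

a₀ = ⌊√782⌋ = 27.
With m₀=0, d₀=1 and mₖ₊₁ = dₖaₖ − mₖ, dₖ₊₁ = (n − mₖ₊₁²)/dₖ, aₖ₊₁ = ⌊(a₀+mₖ₊₁)/dₖ₊₁⌋:
  k=1: m=27, d=53, a=1
  k=2: m=26, d=2, a=26
  k=3: m=26, d=53, a=1
  k=4: m=27, d=1, a=54
d=1 and a=2a₀=54 at k=4, so the next step gives (m, d) = (27, 53) again — its k=1 value — and the period has length 4.

[27; 1, 26, 1, 54]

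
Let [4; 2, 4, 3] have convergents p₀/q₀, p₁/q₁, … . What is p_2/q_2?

Using pₖ = aₖpₖ₋₁ + pₖ₋₂, qₖ = aₖqₖ₋₁ + qₖ₋₂ (with p₋₁=1, p₋₂=0, q₋₁=0, q₋₂=1):
  k=0: a=4, p=4, q=1
  k=1: a=2, p=9, q=2
  k=2: a=4, p=40, q=9

40/9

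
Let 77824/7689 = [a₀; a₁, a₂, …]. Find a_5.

77824 = 10·7689 + 934   →  a_0 = 10
7689 = 8·934 + 217   →  a_1 = 8
934 = 4·217 + 66   →  a_2 = 4
217 = 3·66 + 19   →  a_3 = 3
66 = 3·19 + 9   →  a_4 = 3
19 = 2·9 + 1   →  a_5 = 2

2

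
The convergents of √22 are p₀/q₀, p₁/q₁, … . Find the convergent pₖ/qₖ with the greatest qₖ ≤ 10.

14/3

√22 = [4; 1, 2, 4, 2, 1, 8, …] (period length 6).
Convergents:
  p_0/q_0 = 4/1
  p_1/q_1 = 5/1
  p_2/q_2 = 14/3
  p_3/q_3 = 61/13
q_2 = 3 ≤ 10 < 13 = q_3, so the answer is 14/3.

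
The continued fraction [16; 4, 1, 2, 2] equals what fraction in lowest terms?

535/33

Using pₖ = aₖpₖ₋₁ + pₖ₋₂ and qₖ = aₖqₖ₋₁ + qₖ₋₂:
  k=0: a=16, p=16, q=1
  k=1: a=4, p=65, q=4
  k=2: a=1, p=81, q=5
  k=3: a=2, p=227, q=14
  k=4: a=2, p=535, q=33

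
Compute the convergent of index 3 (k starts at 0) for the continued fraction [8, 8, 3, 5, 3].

1080/133

Using pₖ = aₖpₖ₋₁ + pₖ₋₂, qₖ = aₖqₖ₋₁ + qₖ₋₂ (with p₋₁=1, p₋₂=0, q₋₁=0, q₋₂=1):
  k=0: a=8, p=8, q=1
  k=1: a=8, p=65, q=8
  k=2: a=3, p=203, q=25
  k=3: a=5, p=1080, q=133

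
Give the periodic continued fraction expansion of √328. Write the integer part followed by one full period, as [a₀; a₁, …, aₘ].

a₀ = ⌊√328⌋ = 18.
With m₀=0, d₀=1 and mₖ₊₁ = dₖaₖ − mₖ, dₖ₊₁ = (n − mₖ₊₁²)/dₖ, aₖ₊₁ = ⌊(a₀+mₖ₊₁)/dₖ₊₁⌋:
  k=1: m=18, d=4, a=9
  k=2: m=18, d=1, a=36
d=1 and a=2a₀=36 at k=2, so the next step gives (m, d) = (18, 4) again — its k=1 value — and the period has length 2.

[18; 9, 36]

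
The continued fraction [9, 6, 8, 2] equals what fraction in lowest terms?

Fold from the inside: start with 2/1.
  8 + 1/2 = 17/2
  6 + 2/17 = 104/17
  9 + 17/104 = 953/104

953/104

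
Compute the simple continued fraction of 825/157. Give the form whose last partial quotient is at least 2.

[5; 3, 1, 12, 3]

825 = 5·157 + 40
157 = 3·40 + 37
40 = 1·37 + 3
37 = 12·3 + 1
3 = 3·1 + 0  (stop)
So 825/157 = [5; 3, 1, 12, 3].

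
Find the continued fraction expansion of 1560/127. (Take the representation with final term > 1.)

1560 = 12·127 + 36
127 = 3·36 + 19
36 = 1·19 + 17
19 = 1·17 + 2
17 = 8·2 + 1
2 = 2·1 + 0  (stop)
So 1560/127 = [12; 3, 1, 1, 8, 2].

[12; 3, 1, 1, 8, 2]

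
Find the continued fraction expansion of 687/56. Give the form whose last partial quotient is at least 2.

687 = 12×56 + 15
56 = 3×15 + 11
15 = 1×11 + 4
11 = 2×4 + 3
4 = 1×3 + 1
3 = 3×1 + 0  (stop)
So 687/56 = [12; 3, 1, 2, 1, 3].

[12; 3, 1, 2, 1, 3]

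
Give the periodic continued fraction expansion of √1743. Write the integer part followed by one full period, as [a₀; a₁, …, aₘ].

a₀ = ⌊√1743⌋ = 41.
With m₀=0, d₀=1 and mₖ₊₁ = dₖaₖ − mₖ, dₖ₊₁ = (n − mₖ₊₁²)/dₖ, aₖ₊₁ = ⌊(a₀+mₖ₊₁)/dₖ₊₁⌋:
  k=1: m=41, d=62, a=1
  k=2: m=21, d=21, a=2
  k=3: m=21, d=62, a=1
  k=4: m=41, d=1, a=82
d=1 and a=2a₀=82 at k=4, so the next step gives (m, d) = (41, 62) again — its k=1 value — and the period has length 4.

[41; 1, 2, 1, 82]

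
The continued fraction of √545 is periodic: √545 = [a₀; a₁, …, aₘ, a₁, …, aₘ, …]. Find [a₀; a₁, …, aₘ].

a₀ = ⌊√545⌋ = 23.
With m₀=0, d₀=1 and mₖ₊₁ = dₖaₖ − mₖ, dₖ₊₁ = (n − mₖ₊₁²)/dₖ, aₖ₊₁ = ⌊(a₀+mₖ₊₁)/dₖ₊₁⌋:
  k=1: m=23, d=16, a=2
  k=2: m=9, d=29, a=1
  k=3: m=20, d=5, a=8
  k=4: m=20, d=29, a=1
  k=5: m=9, d=16, a=2
  k=6: m=23, d=1, a=46
d=1 and a=2a₀=46 at k=6, so the next step gives (m, d) = (23, 16) again — its k=1 value — and the period has length 6.

[23; 2, 1, 8, 1, 2, 46]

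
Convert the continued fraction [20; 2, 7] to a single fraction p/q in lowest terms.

307/15

Using pₖ = aₖpₖ₋₁ + pₖ₋₂ and qₖ = aₖqₖ₋₁ + qₖ₋₂:
  k=0: a=20, p=20, q=1
  k=1: a=2, p=41, q=2
  k=2: a=7, p=307, q=15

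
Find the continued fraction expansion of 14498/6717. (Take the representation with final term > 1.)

14498 = 2*6717 + 1064
6717 = 6*1064 + 333
1064 = 3*333 + 65
333 = 5*65 + 8
65 = 8*8 + 1
8 = 8*1 + 0  (stop)
So 14498/6717 = [2; 6, 3, 5, 8, 8].

[2; 6, 3, 5, 8, 8]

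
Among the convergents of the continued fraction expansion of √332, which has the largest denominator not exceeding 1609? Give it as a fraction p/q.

√332 = [18; 4, 1, 1, 8, 1, 1, 4, 36, …] (period length 8).
Convergents:
  p_0/q_0 = 18/1
  p_1/q_1 = 73/4
  p_2/q_2 = 91/5
  p_3/q_3 = 164/9
  p_4/q_4 = 1403/77
  p_5/q_5 = 1567/86
  p_6/q_6 = 2970/163
  p_7/q_7 = 13447/738
  p_8/q_8 = 487062/26731
q_7 = 738 ≤ 1609 < 26731 = q_8, so the answer is 13447/738.

13447/738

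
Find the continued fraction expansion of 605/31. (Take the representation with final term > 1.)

605 = 19·31 + 16
31 = 1·16 + 15
16 = 1·15 + 1
15 = 15·1 + 0  (stop)
So 605/31 = [19; 1, 1, 15].

[19; 1, 1, 15]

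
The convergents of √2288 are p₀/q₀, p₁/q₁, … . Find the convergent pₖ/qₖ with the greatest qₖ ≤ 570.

√2288 = [47; 1, 4, 1, 94, …] (period length 4).
Convergents:
  p_0/q_0 = 47/1
  p_1/q_1 = 48/1
  p_2/q_2 = 239/5
  p_3/q_3 = 287/6
  p_4/q_4 = 27217/569
  p_5/q_5 = 27504/575
q_4 = 569 ≤ 570 < 575 = q_5, so the answer is 27217/569.

27217/569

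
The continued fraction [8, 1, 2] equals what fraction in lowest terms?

Fold from the inside: start with 2/1.
  1 + 1/2 = 3/2
  8 + 2/3 = 26/3

26/3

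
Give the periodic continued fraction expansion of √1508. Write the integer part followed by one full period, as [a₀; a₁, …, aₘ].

a₀ = ⌊√1508⌋ = 38.
With m₀=0, d₀=1 and mₖ₊₁ = dₖaₖ − mₖ, dₖ₊₁ = (n − mₖ₊₁²)/dₖ, aₖ₊₁ = ⌊(a₀+mₖ₊₁)/dₖ₊₁⌋:
  k=1: m=38, d=64, a=1
  k=2: m=26, d=13, a=4
  k=3: m=26, d=64, a=1
  k=4: m=38, d=1, a=76
d=1 and a=2a₀=76 at k=4, so the next step gives (m, d) = (38, 64) again — its k=1 value — and the period has length 4.

[38; 1, 4, 1, 76]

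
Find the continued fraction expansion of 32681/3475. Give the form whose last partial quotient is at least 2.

32681 = 9·3475 + 1406
3475 = 2·1406 + 663
1406 = 2·663 + 80
663 = 8·80 + 23
80 = 3·23 + 11
23 = 2·11 + 1
11 = 11·1 + 0  (stop)
So 32681/3475 = [9; 2, 2, 8, 3, 2, 11].

[9; 2, 2, 8, 3, 2, 11]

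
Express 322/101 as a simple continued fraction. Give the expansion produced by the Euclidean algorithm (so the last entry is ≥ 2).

322 = 3*101 + 19
101 = 5*19 + 6
19 = 3*6 + 1
6 = 6*1 + 0  (stop)
So 322/101 = [3; 5, 3, 6].

[3; 5, 3, 6]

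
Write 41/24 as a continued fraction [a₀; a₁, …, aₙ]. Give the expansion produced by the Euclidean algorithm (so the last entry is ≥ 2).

[1; 1, 2, 2, 3]

41 = 1*24 + 17
24 = 1*17 + 7
17 = 2*7 + 3
7 = 2*3 + 1
3 = 3*1 + 0  (stop)
So 41/24 = [1; 1, 2, 2, 3].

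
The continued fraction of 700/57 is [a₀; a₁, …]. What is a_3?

1

700 = 12·57 + 16   →  a_0 = 12
57 = 3·16 + 9   →  a_1 = 3
16 = 1·9 + 7   →  a_2 = 1
9 = 1·7 + 2   →  a_3 = 1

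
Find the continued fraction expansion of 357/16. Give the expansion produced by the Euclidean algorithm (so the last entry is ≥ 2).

[22; 3, 5]

357 = 22×16 + 5
16 = 3×5 + 1
5 = 5×1 + 0  (stop)
So 357/16 = [22; 3, 5].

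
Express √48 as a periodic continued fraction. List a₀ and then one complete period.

[6; 1, 12]

a₀ = ⌊√48⌋ = 6.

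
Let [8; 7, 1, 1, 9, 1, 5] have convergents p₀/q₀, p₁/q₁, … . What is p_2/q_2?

Using pₖ = aₖpₖ₋₁ + pₖ₋₂, qₖ = aₖqₖ₋₁ + qₖ₋₂ (with p₋₁=1, p₋₂=0, q₋₁=0, q₋₂=1):
  k=0: a=8, p=8, q=1
  k=1: a=7, p=57, q=7
  k=2: a=1, p=65, q=8

65/8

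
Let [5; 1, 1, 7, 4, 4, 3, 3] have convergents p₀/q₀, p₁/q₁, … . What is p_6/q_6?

Using pₖ = aₖpₖ₋₁ + pₖ₋₂, qₖ = aₖqₖ₋₁ + qₖ₋₂ (with p₋₁=1, p₋₂=0, q₋₁=0, q₋₂=1):
  k=0: a=5, p=5, q=1
  k=1: a=1, p=6, q=1
  k=2: a=1, p=11, q=2
  k=3: a=7, p=83, q=15
  k=4: a=4, p=343, q=62
  k=5: a=4, p=1455, q=263
  k=6: a=3, p=4708, q=851

4708/851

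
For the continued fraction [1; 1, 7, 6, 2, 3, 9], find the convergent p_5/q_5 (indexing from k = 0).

689/367

Using pₖ = aₖpₖ₋₁ + pₖ₋₂, qₖ = aₖqₖ₋₁ + qₖ₋₂ (with p₋₁=1, p₋₂=0, q₋₁=0, q₋₂=1):
  k=0: a=1, p=1, q=1
  k=1: a=1, p=2, q=1
  k=2: a=7, p=15, q=8
  k=3: a=6, p=92, q=49
  k=4: a=2, p=199, q=106
  k=5: a=3, p=689, q=367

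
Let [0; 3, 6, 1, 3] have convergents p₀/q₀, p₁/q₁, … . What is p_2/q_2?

6/19

Using pₖ = aₖpₖ₋₁ + pₖ₋₂, qₖ = aₖqₖ₋₁ + qₖ₋₂ (with p₋₁=1, p₋₂=0, q₋₁=0, q₋₂=1):
  k=0: a=0, p=0, q=1
  k=1: a=3, p=1, q=3
  k=2: a=6, p=6, q=19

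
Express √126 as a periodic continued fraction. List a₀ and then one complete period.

[11; 4, 2, 4, 22]

a₀ = ⌊√126⌋ = 11.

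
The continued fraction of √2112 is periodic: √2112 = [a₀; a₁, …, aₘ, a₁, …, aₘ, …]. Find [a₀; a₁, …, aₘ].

a₀ = ⌊√2112⌋ = 45.
With m₀=0, d₀=1 and mₖ₊₁ = dₖaₖ − mₖ, dₖ₊₁ = (n − mₖ₊₁²)/dₖ, aₖ₊₁ = ⌊(a₀+mₖ₊₁)/dₖ₊₁⌋:
  k=1: m=45, d=87, a=1
  k=2: m=42, d=4, a=21
  k=3: m=42, d=87, a=1
  k=4: m=45, d=1, a=90
d=1 and a=2a₀=90 at k=4, so the next step gives (m, d) = (45, 87) again — its k=1 value — and the period has length 4.

[45; 1, 21, 1, 90]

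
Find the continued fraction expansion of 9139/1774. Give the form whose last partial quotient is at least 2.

[5; 6, 1, 1, 2, 7, 3, 2]

9139 = 5*1774 + 269
1774 = 6*269 + 160
269 = 1*160 + 109
160 = 1*109 + 51
109 = 2*51 + 7
51 = 7*7 + 2
7 = 3*2 + 1
2 = 2*1 + 0  (stop)
So 9139/1774 = [5; 6, 1, 1, 2, 7, 3, 2].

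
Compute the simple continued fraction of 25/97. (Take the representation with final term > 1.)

25 = 0×97 + 25
97 = 3×25 + 22
25 = 1×22 + 3
22 = 7×3 + 1
3 = 3×1 + 0  (stop)
So 25/97 = [0; 3, 1, 7, 3].

[0; 3, 1, 7, 3]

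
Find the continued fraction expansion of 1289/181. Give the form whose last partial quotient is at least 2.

[7; 8, 4, 2, 2]

1289 = 7*181 + 22
181 = 8*22 + 5
22 = 4*5 + 2
5 = 2*2 + 1
2 = 2*1 + 0  (stop)
So 1289/181 = [7; 8, 4, 2, 2].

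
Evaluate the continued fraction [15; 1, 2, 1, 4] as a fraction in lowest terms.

299/19

Fold from the inside: start with 4/1.
  1 + 1/4 = 5/4
  2 + 4/5 = 14/5
  1 + 5/14 = 19/14
  15 + 14/19 = 299/19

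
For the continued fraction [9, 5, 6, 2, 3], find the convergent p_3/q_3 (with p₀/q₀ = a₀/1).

616/67

Using pₖ = aₖpₖ₋₁ + pₖ₋₂, qₖ = aₖqₖ₋₁ + qₖ₋₂ (with p₋₁=1, p₋₂=0, q₋₁=0, q₋₂=1):
  k=0: a=9, p=9, q=1
  k=1: a=5, p=46, q=5
  k=2: a=6, p=285, q=31
  k=3: a=2, p=616, q=67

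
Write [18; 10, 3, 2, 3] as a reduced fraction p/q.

Using pₖ = aₖpₖ₋₁ + pₖ₋₂ and qₖ = aₖqₖ₋₁ + qₖ₋₂:
  k=0: a=18, p=18, q=1
  k=1: a=10, p=181, q=10
  k=2: a=3, p=561, q=31
  k=3: a=2, p=1303, q=72
  k=4: a=3, p=4470, q=247

4470/247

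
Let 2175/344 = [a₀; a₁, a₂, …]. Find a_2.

10

2175 = 6·344 + 111   →  a_0 = 6
344 = 3·111 + 11   →  a_1 = 3
111 = 10·11 + 1   →  a_2 = 10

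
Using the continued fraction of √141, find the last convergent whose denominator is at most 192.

√141 = [11; 1, 6, 1, 22, …] (period length 4).
Convergents:
  p_0/q_0 = 11/1
  p_1/q_1 = 12/1
  p_2/q_2 = 83/7
  p_3/q_3 = 95/8
  p_4/q_4 = 2173/183
  p_5/q_5 = 2268/191
  p_6/q_6 = 15781/1329
q_5 = 191 ≤ 192 < 1329 = q_6, so the answer is 2268/191.

2268/191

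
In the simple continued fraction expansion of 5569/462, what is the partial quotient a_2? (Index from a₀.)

5569 = 12·462 + 25   →  a_0 = 12
462 = 18·25 + 12   →  a_1 = 18
25 = 2·12 + 1   →  a_2 = 2

2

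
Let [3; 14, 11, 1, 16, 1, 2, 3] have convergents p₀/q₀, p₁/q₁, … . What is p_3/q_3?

Using pₖ = aₖpₖ₋₁ + pₖ₋₂, qₖ = aₖqₖ₋₁ + qₖ₋₂ (with p₋₁=1, p₋₂=0, q₋₁=0, q₋₂=1):
  k=0: a=3, p=3, q=1
  k=1: a=14, p=43, q=14
  k=2: a=11, p=476, q=155
  k=3: a=1, p=519, q=169

519/169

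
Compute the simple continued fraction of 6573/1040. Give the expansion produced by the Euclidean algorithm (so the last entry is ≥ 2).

[6; 3, 8, 8, 5]

6573 = 6*1040 + 333
1040 = 3*333 + 41
333 = 8*41 + 5
41 = 8*5 + 1
5 = 5*1 + 0  (stop)
So 6573/1040 = [6; 3, 8, 8, 5].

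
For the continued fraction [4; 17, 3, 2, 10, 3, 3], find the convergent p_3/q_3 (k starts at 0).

491/121

Using pₖ = aₖpₖ₋₁ + pₖ₋₂, qₖ = aₖqₖ₋₁ + qₖ₋₂ (with p₋₁=1, p₋₂=0, q₋₁=0, q₋₂=1):
  k=0: a=4, p=4, q=1
  k=1: a=17, p=69, q=17
  k=2: a=3, p=211, q=52
  k=3: a=2, p=491, q=121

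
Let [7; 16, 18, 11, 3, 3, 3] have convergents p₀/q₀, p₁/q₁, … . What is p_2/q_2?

2041/289

Using pₖ = aₖpₖ₋₁ + pₖ₋₂, qₖ = aₖqₖ₋₁ + qₖ₋₂ (with p₋₁=1, p₋₂=0, q₋₁=0, q₋₂=1):
  k=0: a=7, p=7, q=1
  k=1: a=16, p=113, q=16
  k=2: a=18, p=2041, q=289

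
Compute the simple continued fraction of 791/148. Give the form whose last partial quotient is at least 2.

[5; 2, 1, 9, 5]

791 = 5×148 + 51
148 = 2×51 + 46
51 = 1×46 + 5
46 = 9×5 + 1
5 = 5×1 + 0  (stop)
So 791/148 = [5; 2, 1, 9, 5].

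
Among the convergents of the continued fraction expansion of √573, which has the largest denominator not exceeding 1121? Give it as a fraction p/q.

18360/767

√573 = [23; 1, 14, 1, 46, …] (period length 4).
Convergents:
  p_0/q_0 = 23/1
  p_1/q_1 = 24/1
  p_2/q_2 = 359/15
  p_3/q_3 = 383/16
  p_4/q_4 = 17977/751
  p_5/q_5 = 18360/767
  p_6/q_6 = 275017/11489
q_5 = 767 ≤ 1121 < 11489 = q_6, so the answer is 18360/767.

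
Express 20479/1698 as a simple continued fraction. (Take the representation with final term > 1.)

[12; 16, 2, 16, 1, 2]

20479 = 12*1698 + 103
1698 = 16*103 + 50
103 = 2*50 + 3
50 = 16*3 + 2
3 = 1*2 + 1
2 = 2*1 + 0  (stop)
So 20479/1698 = [12; 16, 2, 16, 1, 2].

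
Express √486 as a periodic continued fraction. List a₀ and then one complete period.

[22; 22, 44]

a₀ = ⌊√486⌋ = 22.
With m₀=0, d₀=1 and mₖ₊₁ = dₖaₖ − mₖ, dₖ₊₁ = (n − mₖ₊₁²)/dₖ, aₖ₊₁ = ⌊(a₀+mₖ₊₁)/dₖ₊₁⌋:
  k=1: m=22, d=2, a=22
  k=2: m=22, d=1, a=44
d=1 and a=2a₀=44 at k=2, so the next step gives (m, d) = (22, 2) again — its k=1 value — and the period has length 2.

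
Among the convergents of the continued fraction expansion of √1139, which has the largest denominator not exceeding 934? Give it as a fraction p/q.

27303/809

√1139 = [33; 1, 2, 1, 66, …] (period length 4).
Convergents:
  p_0/q_0 = 33/1
  p_1/q_1 = 34/1
  p_2/q_2 = 101/3
  p_3/q_3 = 135/4
  p_4/q_4 = 9011/267
  p_5/q_5 = 9146/271
  p_6/q_6 = 27303/809
  p_7/q_7 = 36449/1080
q_6 = 809 ≤ 934 < 1080 = q_7, so the answer is 27303/809.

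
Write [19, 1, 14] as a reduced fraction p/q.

Using pₖ = aₖpₖ₋₁ + pₖ₋₂ and qₖ = aₖqₖ₋₁ + qₖ₋₂:
  k=0: a=19, p=19, q=1
  k=1: a=1, p=20, q=1
  k=2: a=14, p=299, q=15

299/15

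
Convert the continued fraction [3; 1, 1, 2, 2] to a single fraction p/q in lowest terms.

43/12

Fold from the inside: start with 2/1.
  2 + 1/2 = 5/2
  1 + 2/5 = 7/5
  1 + 5/7 = 12/7
  3 + 7/12 = 43/12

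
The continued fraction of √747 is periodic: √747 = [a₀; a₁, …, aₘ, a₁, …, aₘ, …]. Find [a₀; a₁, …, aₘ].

a₀ = ⌊√747⌋ = 27.
With m₀=0, d₀=1 and mₖ₊₁ = dₖaₖ − mₖ, dₖ₊₁ = (n − mₖ₊₁²)/dₖ, aₖ₊₁ = ⌊(a₀+mₖ₊₁)/dₖ₊₁⌋:
  k=1: m=27, d=18, a=3
  k=2: m=27, d=1, a=54
d=1 and a=2a₀=54 at k=2, so the next step gives (m, d) = (27, 18) again — its k=1 value — and the period has length 2.

[27; 3, 54]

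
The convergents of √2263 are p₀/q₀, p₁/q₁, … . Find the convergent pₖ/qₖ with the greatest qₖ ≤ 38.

333/7

√2263 = [47; 1, 1, 3, 47, 3, 1, 1, 94, …] (period length 8).
Convergents:
  p_0/q_0 = 47/1
  p_1/q_1 = 48/1
  p_2/q_2 = 95/2
  p_3/q_3 = 333/7
  p_4/q_4 = 15746/331
q_3 = 7 ≤ 38 < 331 = q_4, so the answer is 333/7.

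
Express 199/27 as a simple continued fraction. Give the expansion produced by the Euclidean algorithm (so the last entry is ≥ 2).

[7; 2, 1, 2, 3]

199 = 7·27 + 10
27 = 2·10 + 7
10 = 1·7 + 3
7 = 2·3 + 1
3 = 3·1 + 0  (stop)
So 199/27 = [7; 2, 1, 2, 3].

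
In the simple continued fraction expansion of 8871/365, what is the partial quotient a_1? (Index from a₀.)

8871 = 24·365 + 111   →  a_0 = 24
365 = 3·111 + 32   →  a_1 = 3

3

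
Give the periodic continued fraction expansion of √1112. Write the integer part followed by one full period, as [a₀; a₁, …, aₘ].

a₀ = ⌊√1112⌋ = 33.

[33; 2, 1, 7, 1, 2, 66]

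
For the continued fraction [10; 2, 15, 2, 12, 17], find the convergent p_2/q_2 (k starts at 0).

325/31

Using pₖ = aₖpₖ₋₁ + pₖ₋₂, qₖ = aₖqₖ₋₁ + qₖ₋₂ (with p₋₁=1, p₋₂=0, q₋₁=0, q₋₂=1):
  k=0: a=10, p=10, q=1
  k=1: a=2, p=21, q=2
  k=2: a=15, p=325, q=31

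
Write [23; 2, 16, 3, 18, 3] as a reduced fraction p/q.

132785/5654

Fold from the inside: start with 3/1.
  18 + 1/3 = 55/3
  3 + 3/55 = 168/55
  16 + 55/168 = 2743/168
  2 + 168/2743 = 5654/2743
  23 + 2743/5654 = 132785/5654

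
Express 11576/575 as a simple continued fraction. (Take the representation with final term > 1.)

[20; 7, 1, 1, 3, 3, 3]

11576 = 20*575 + 76
575 = 7*76 + 43
76 = 1*43 + 33
43 = 1*33 + 10
33 = 3*10 + 3
10 = 3*3 + 1
3 = 3*1 + 0  (stop)
So 11576/575 = [20; 7, 1, 1, 3, 3, 3].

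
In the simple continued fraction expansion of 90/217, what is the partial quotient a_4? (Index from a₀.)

90 = 0·217 + 90   →  a_0 = 0
217 = 2·90 + 37   →  a_1 = 2
90 = 2·37 + 16   →  a_2 = 2
37 = 2·16 + 5   →  a_3 = 2
16 = 3·5 + 1   →  a_4 = 3

3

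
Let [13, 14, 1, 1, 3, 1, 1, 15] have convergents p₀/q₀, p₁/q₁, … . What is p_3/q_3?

379/29

Using pₖ = aₖpₖ₋₁ + pₖ₋₂, qₖ = aₖqₖ₋₁ + qₖ₋₂ (with p₋₁=1, p₋₂=0, q₋₁=0, q₋₂=1):
  k=0: a=13, p=13, q=1
  k=1: a=14, p=183, q=14
  k=2: a=1, p=196, q=15
  k=3: a=1, p=379, q=29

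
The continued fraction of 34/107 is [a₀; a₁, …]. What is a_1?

3

34 = 0·107 + 34   →  a_0 = 0
107 = 3·34 + 5   →  a_1 = 3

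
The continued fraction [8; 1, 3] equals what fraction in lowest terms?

35/4

Fold from the inside: start with 3/1.
  1 + 1/3 = 4/3
  8 + 3/4 = 35/4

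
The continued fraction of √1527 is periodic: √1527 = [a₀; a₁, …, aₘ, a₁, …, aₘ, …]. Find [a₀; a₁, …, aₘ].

a₀ = ⌊√1527⌋ = 39.
With m₀=0, d₀=1 and mₖ₊₁ = dₖaₖ − mₖ, dₖ₊₁ = (n − mₖ₊₁²)/dₖ, aₖ₊₁ = ⌊(a₀+mₖ₊₁)/dₖ₊₁⌋:
  k=1: m=39, d=6, a=13
  k=2: m=39, d=1, a=78
d=1 and a=2a₀=78 at k=2, so the next step gives (m, d) = (39, 6) again — its k=1 value — and the period has length 2.

[39; 13, 78]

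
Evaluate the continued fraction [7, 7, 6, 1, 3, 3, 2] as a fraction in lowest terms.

10360/1451

Using pₖ = aₖpₖ₋₁ + pₖ₋₂ and qₖ = aₖqₖ₋₁ + qₖ₋₂:
  k=0: a=7, p=7, q=1
  k=1: a=7, p=50, q=7
  k=2: a=6, p=307, q=43
  k=3: a=1, p=357, q=50
  k=4: a=3, p=1378, q=193
  k=5: a=3, p=4491, q=629
  k=6: a=2, p=10360, q=1451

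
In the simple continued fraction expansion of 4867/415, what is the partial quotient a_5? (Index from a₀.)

18

4867 = 11·415 + 302   →  a_0 = 11
415 = 1·302 + 113   →  a_1 = 1
302 = 2·113 + 76   →  a_2 = 2
113 = 1·76 + 37   →  a_3 = 1
76 = 2·37 + 2   →  a_4 = 2
37 = 18·2 + 1   →  a_5 = 18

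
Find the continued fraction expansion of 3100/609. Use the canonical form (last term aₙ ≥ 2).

[5; 11, 13, 1, 3]

3100 = 5·609 + 55
609 = 11·55 + 4
55 = 13·4 + 3
4 = 1·3 + 1
3 = 3·1 + 0  (stop)
So 3100/609 = [5; 11, 13, 1, 3].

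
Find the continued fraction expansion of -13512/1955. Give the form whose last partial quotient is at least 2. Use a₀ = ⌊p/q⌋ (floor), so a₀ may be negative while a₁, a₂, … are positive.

[-7; 11, 3, 3, 17]

-13512 = -7·1955 + 173
1955 = 11·173 + 52
173 = 3·52 + 17
52 = 3·17 + 1
17 = 17·1 + 0  (stop)
So -13512/1955 = [-7; 11, 3, 3, 17].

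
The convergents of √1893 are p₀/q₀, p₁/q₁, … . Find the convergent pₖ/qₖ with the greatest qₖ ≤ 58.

2480/57

√1893 = [43; 1, 1, 28, 1, 1, 86, …] (period length 6).
Convergents:
  p_0/q_0 = 43/1
  p_1/q_1 = 44/1
  p_2/q_2 = 87/2
  p_3/q_3 = 2480/57
  p_4/q_4 = 2567/59
q_3 = 57 ≤ 58 < 59 = q_4, so the answer is 2480/57.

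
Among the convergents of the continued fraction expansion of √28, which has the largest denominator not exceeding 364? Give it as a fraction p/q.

√28 = [5; 3, 2, 3, 10, …] (period length 4).
Convergents:
  p_0/q_0 = 5/1
  p_1/q_1 = 16/3
  p_2/q_2 = 37/7
  p_3/q_3 = 127/24
  p_4/q_4 = 1307/247
  p_5/q_5 = 4048/765
q_4 = 247 ≤ 364 < 765 = q_5, so the answer is 1307/247.

1307/247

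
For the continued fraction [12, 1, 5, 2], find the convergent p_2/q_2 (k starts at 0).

77/6

Using pₖ = aₖpₖ₋₁ + pₖ₋₂, qₖ = aₖqₖ₋₁ + qₖ₋₂ (with p₋₁=1, p₋₂=0, q₋₁=0, q₋₂=1):
  k=0: a=12, p=12, q=1
  k=1: a=1, p=13, q=1
  k=2: a=5, p=77, q=6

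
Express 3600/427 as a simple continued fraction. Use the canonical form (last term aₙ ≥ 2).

[8; 2, 3, 8, 2, 3]

3600 = 8·427 + 184
427 = 2·184 + 59
184 = 3·59 + 7
59 = 8·7 + 3
7 = 2·3 + 1
3 = 3·1 + 0  (stop)
So 3600/427 = [8; 2, 3, 8, 2, 3].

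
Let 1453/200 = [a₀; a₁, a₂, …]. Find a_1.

3

1453 = 7·200 + 53   →  a_0 = 7
200 = 3·53 + 41   →  a_1 = 3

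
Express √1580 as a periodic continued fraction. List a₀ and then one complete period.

a₀ = ⌊√1580⌋ = 39.
With m₀=0, d₀=1 and mₖ₊₁ = dₖaₖ − mₖ, dₖ₊₁ = (n − mₖ₊₁²)/dₖ, aₖ₊₁ = ⌊(a₀+mₖ₊₁)/dₖ₊₁⌋:
  k=1: m=39, d=59, a=1
  k=2: m=20, d=20, a=2
  k=3: m=20, d=59, a=1
  k=4: m=39, d=1, a=78
d=1 and a=2a₀=78 at k=4, so the next step gives (m, d) = (39, 59) again — its k=1 value — and the period has length 4.

[39; 1, 2, 1, 78]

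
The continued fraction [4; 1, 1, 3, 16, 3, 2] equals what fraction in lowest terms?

Fold from the inside: start with 2/1.
  3 + 1/2 = 7/2
  16 + 2/7 = 114/7
  3 + 7/114 = 349/114
  1 + 114/349 = 463/349
  1 + 349/463 = 812/463
  4 + 463/812 = 3711/812

3711/812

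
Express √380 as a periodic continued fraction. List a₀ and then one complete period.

[19; 2, 38]

a₀ = ⌊√380⌋ = 19.
With m₀=0, d₀=1 and mₖ₊₁ = dₖaₖ − mₖ, dₖ₊₁ = (n − mₖ₊₁²)/dₖ, aₖ₊₁ = ⌊(a₀+mₖ₊₁)/dₖ₊₁⌋:
  k=1: m=19, d=19, a=2
  k=2: m=19, d=1, a=38
d=1 and a=2a₀=38 at k=2, so the next step gives (m, d) = (19, 19) again — its k=1 value — and the period has length 2.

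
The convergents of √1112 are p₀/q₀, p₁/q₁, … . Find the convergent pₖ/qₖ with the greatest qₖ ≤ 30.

867/26

√1112 = [33; 2, 1, 7, 1, 2, 66, …] (period length 6).
Convergents:
  p_0/q_0 = 33/1
  p_1/q_1 = 67/2
  p_2/q_2 = 100/3
  p_3/q_3 = 767/23
  p_4/q_4 = 867/26
  p_5/q_5 = 2501/75
q_4 = 26 ≤ 30 < 75 = q_5, so the answer is 867/26.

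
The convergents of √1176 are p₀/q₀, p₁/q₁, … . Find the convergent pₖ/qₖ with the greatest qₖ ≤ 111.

1406/41

√1176 = [34; 3, 2, 2, 2, 3, 68, …] (period length 6).
Convergents:
  p_0/q_0 = 34/1
  p_1/q_1 = 103/3
  p_2/q_2 = 240/7
  p_3/q_3 = 583/17
  p_4/q_4 = 1406/41
  p_5/q_5 = 4801/140
q_4 = 41 ≤ 111 < 140 = q_5, so the answer is 1406/41.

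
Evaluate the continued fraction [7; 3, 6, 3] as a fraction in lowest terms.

439/60

Using pₖ = aₖpₖ₋₁ + pₖ₋₂ and qₖ = aₖqₖ₋₁ + qₖ₋₂:
  k=0: a=7, p=7, q=1
  k=1: a=3, p=22, q=3
  k=2: a=6, p=139, q=19
  k=3: a=3, p=439, q=60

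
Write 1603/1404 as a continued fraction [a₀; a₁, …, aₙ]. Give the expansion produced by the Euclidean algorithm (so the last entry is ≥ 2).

1603 = 1·1404 + 199
1404 = 7·199 + 11
199 = 18·11 + 1
11 = 11·1 + 0  (stop)
So 1603/1404 = [1; 7, 18, 11].

[1; 7, 18, 11]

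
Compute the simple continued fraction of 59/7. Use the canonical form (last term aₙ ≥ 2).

[8; 2, 3]

59 = 8*7 + 3
7 = 2*3 + 1
3 = 3*1 + 0  (stop)
So 59/7 = [8; 2, 3].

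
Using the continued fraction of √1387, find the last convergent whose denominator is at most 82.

1229/33

√1387 = [37; 4, 8, 37, 8, 4, 74, …] (period length 6).
Convergents:
  p_0/q_0 = 37/1
  p_1/q_1 = 149/4
  p_2/q_2 = 1229/33
  p_3/q_3 = 45622/1225
q_2 = 33 ≤ 82 < 1225 = q_3, so the answer is 1229/33.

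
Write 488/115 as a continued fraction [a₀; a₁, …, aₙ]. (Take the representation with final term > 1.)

[4; 4, 9, 3]

488 = 4·115 + 28
115 = 4·28 + 3
28 = 9·3 + 1
3 = 3·1 + 0  (stop)
So 488/115 = [4; 4, 9, 3].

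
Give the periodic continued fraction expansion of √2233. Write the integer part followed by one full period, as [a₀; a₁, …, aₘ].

[47; 3, 1, 12, 1, 3, 94]

a₀ = ⌊√2233⌋ = 47.
With m₀=0, d₀=1 and mₖ₊₁ = dₖaₖ − mₖ, dₖ₊₁ = (n − mₖ₊₁²)/dₖ, aₖ₊₁ = ⌊(a₀+mₖ₊₁)/dₖ₊₁⌋:
  k=1: m=47, d=24, a=3
  k=2: m=25, d=67, a=1
  k=3: m=42, d=7, a=12
  k=4: m=42, d=67, a=1
  k=5: m=25, d=24, a=3
  k=6: m=47, d=1, a=94
d=1 and a=2a₀=94 at k=6, so the next step gives (m, d) = (47, 24) again — its k=1 value — and the period has length 6.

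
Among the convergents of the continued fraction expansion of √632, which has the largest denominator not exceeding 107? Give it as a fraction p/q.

1081/43

√632 = [25; 7, 6, 7, 50, …] (period length 4).
Convergents:
  p_0/q_0 = 25/1
  p_1/q_1 = 176/7
  p_2/q_2 = 1081/43
  p_3/q_3 = 7743/308
q_2 = 43 ≤ 107 < 308 = q_3, so the answer is 1081/43.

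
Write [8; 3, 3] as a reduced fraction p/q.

83/10

Using pₖ = aₖpₖ₋₁ + pₖ₋₂ and qₖ = aₖqₖ₋₁ + qₖ₋₂:
  k=0: a=8, p=8, q=1
  k=1: a=3, p=25, q=3
  k=2: a=3, p=83, q=10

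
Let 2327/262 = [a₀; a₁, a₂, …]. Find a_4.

4

2327 = 8·262 + 231   →  a_0 = 8
262 = 1·231 + 31   →  a_1 = 1
231 = 7·31 + 14   →  a_2 = 7
31 = 2·14 + 3   →  a_3 = 2
14 = 4·3 + 2   →  a_4 = 4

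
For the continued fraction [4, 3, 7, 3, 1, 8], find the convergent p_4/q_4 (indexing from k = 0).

393/91

Using pₖ = aₖpₖ₋₁ + pₖ₋₂, qₖ = aₖqₖ₋₁ + qₖ₋₂ (with p₋₁=1, p₋₂=0, q₋₁=0, q₋₂=1):
  k=0: a=4, p=4, q=1
  k=1: a=3, p=13, q=3
  k=2: a=7, p=95, q=22
  k=3: a=3, p=298, q=69
  k=4: a=1, p=393, q=91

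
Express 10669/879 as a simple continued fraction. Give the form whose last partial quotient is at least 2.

[12; 7, 3, 1, 3, 1, 1, 3]

10669 = 12·879 + 121
879 = 7·121 + 32
121 = 3·32 + 25
32 = 1·25 + 7
25 = 3·7 + 4
7 = 1·4 + 3
4 = 1·3 + 1
3 = 3·1 + 0  (stop)
So 10669/879 = [12; 7, 3, 1, 3, 1, 1, 3].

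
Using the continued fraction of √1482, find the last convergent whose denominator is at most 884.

√1482 = [38; 2, 76, …] (period length 2).
Convergents:
  p_0/q_0 = 38/1
  p_1/q_1 = 77/2
  p_2/q_2 = 5890/153
  p_3/q_3 = 11857/308
  p_4/q_4 = 907022/23561
q_3 = 308 ≤ 884 < 23561 = q_4, so the answer is 11857/308.

11857/308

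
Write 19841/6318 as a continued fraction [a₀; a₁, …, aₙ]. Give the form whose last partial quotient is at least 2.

19841 = 3·6318 + 887
6318 = 7·887 + 109
887 = 8·109 + 15
109 = 7·15 + 4
15 = 3·4 + 3
4 = 1·3 + 1
3 = 3·1 + 0  (stop)
So 19841/6318 = [3; 7, 8, 7, 3, 1, 3].

[3; 7, 8, 7, 3, 1, 3]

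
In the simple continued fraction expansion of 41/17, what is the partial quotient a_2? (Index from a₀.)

41 = 2·17 + 7   →  a_0 = 2
17 = 2·7 + 3   →  a_1 = 2
7 = 2·3 + 1   →  a_2 = 2

2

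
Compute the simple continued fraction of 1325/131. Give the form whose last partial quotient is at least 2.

1325 = 10×131 + 15
131 = 8×15 + 11
15 = 1×11 + 4
11 = 2×4 + 3
4 = 1×3 + 1
3 = 3×1 + 0  (stop)
So 1325/131 = [10; 8, 1, 2, 1, 3].

[10; 8, 1, 2, 1, 3]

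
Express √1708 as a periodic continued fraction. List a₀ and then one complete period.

a₀ = ⌊√1708⌋ = 41.

[41; 3, 20, 3, 82]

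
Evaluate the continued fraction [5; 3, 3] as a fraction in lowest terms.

Fold from the inside: start with 3/1.
  3 + 1/3 = 10/3
  5 + 3/10 = 53/10

53/10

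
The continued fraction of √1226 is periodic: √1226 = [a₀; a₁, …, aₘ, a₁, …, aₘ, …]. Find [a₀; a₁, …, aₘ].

[35; 70]

a₀ = ⌊√1226⌋ = 35.
With m₀=0, d₀=1 and mₖ₊₁ = dₖaₖ − mₖ, dₖ₊₁ = (n − mₖ₊₁²)/dₖ, aₖ₊₁ = ⌊(a₀+mₖ₊₁)/dₖ₊₁⌋:
  k=1: m=35, d=1, a=70
d=1 and a=2a₀=70 at k=1, so the next step gives (m, d) = (35, 1) again — its k=1 value — and the period has length 1.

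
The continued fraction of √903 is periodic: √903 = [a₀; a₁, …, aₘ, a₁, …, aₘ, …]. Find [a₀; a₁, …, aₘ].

a₀ = ⌊√903⌋ = 30.

[30; 20, 60]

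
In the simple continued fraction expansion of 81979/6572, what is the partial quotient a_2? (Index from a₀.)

9

81979 = 12·6572 + 3115   →  a_0 = 12
6572 = 2·3115 + 342   →  a_1 = 2
3115 = 9·342 + 37   →  a_2 = 9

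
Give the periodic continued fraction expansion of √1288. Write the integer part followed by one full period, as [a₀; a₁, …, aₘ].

a₀ = ⌊√1288⌋ = 35.
With m₀=0, d₀=1 and mₖ₊₁ = dₖaₖ − mₖ, dₖ₊₁ = (n − mₖ₊₁²)/dₖ, aₖ₊₁ = ⌊(a₀+mₖ₊₁)/dₖ₊₁⌋:
  k=1: m=35, d=63, a=1
  k=2: m=28, d=8, a=7
  k=3: m=28, d=63, a=1
  k=4: m=35, d=1, a=70
d=1 and a=2a₀=70 at k=4, so the next step gives (m, d) = (35, 63) again — its k=1 value — and the period has length 4.

[35; 1, 7, 1, 70]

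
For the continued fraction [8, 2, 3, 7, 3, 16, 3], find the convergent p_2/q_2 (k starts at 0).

59/7

Using pₖ = aₖpₖ₋₁ + pₖ₋₂, qₖ = aₖqₖ₋₁ + qₖ₋₂ (with p₋₁=1, p₋₂=0, q₋₁=0, q₋₂=1):
  k=0: a=8, p=8, q=1
  k=1: a=2, p=17, q=2
  k=2: a=3, p=59, q=7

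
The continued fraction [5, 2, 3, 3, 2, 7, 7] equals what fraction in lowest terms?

Fold from the inside: start with 7/1.
  7 + 1/7 = 50/7
  2 + 7/50 = 107/50
  3 + 50/107 = 371/107
  3 + 107/371 = 1220/371
  2 + 371/1220 = 2811/1220
  5 + 1220/2811 = 15275/2811

15275/2811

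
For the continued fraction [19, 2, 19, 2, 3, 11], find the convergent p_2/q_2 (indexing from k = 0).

760/39

Using pₖ = aₖpₖ₋₁ + pₖ₋₂, qₖ = aₖqₖ₋₁ + qₖ₋₂ (with p₋₁=1, p₋₂=0, q₋₁=0, q₋₂=1):
  k=0: a=19, p=19, q=1
  k=1: a=2, p=39, q=2
  k=2: a=19, p=760, q=39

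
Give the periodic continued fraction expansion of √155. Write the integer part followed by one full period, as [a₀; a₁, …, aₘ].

[12; 2, 4, 2, 24]

a₀ = ⌊√155⌋ = 12.
With m₀=0, d₀=1 and mₖ₊₁ = dₖaₖ − mₖ, dₖ₊₁ = (n − mₖ₊₁²)/dₖ, aₖ₊₁ = ⌊(a₀+mₖ₊₁)/dₖ₊₁⌋:
  k=1: m=12, d=11, a=2
  k=2: m=10, d=5, a=4
  k=3: m=10, d=11, a=2
  k=4: m=12, d=1, a=24
d=1 and a=2a₀=24 at k=4, so the next step gives (m, d) = (12, 11) again — its k=1 value — and the period has length 4.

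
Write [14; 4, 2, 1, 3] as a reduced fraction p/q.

683/48

Using pₖ = aₖpₖ₋₁ + pₖ₋₂ and qₖ = aₖqₖ₋₁ + qₖ₋₂:
  k=0: a=14, p=14, q=1
  k=1: a=4, p=57, q=4
  k=2: a=2, p=128, q=9
  k=3: a=1, p=185, q=13
  k=4: a=3, p=683, q=48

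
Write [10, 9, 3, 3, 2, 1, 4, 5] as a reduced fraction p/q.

Fold from the inside: start with 5/1.
  4 + 1/5 = 21/5
  1 + 5/21 = 26/21
  2 + 21/26 = 73/26
  3 + 26/73 = 245/73
  3 + 73/245 = 808/245
  9 + 245/808 = 7517/808
  10 + 808/7517 = 75978/7517

75978/7517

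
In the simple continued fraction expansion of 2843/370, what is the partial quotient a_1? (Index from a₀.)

2843 = 7·370 + 253   →  a_0 = 7
370 = 1·253 + 117   →  a_1 = 1

1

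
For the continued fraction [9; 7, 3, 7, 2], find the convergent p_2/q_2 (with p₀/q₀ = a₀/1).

201/22

Using pₖ = aₖpₖ₋₁ + pₖ₋₂, qₖ = aₖqₖ₋₁ + qₖ₋₂ (with p₋₁=1, p₋₂=0, q₋₁=0, q₋₂=1):
  k=0: a=9, p=9, q=1
  k=1: a=7, p=64, q=7
  k=2: a=3, p=201, q=22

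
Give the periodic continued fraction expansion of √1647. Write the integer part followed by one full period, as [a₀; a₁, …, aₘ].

[40; 1, 1, 2, 1, 1, 80]

a₀ = ⌊√1647⌋ = 40.
With m₀=0, d₀=1 and mₖ₊₁ = dₖaₖ − mₖ, dₖ₊₁ = (n − mₖ₊₁²)/dₖ, aₖ₊₁ = ⌊(a₀+mₖ₊₁)/dₖ₊₁⌋:
  k=1: m=40, d=47, a=1
  k=2: m=7, d=34, a=1
  k=3: m=27, d=27, a=2
  k=4: m=27, d=34, a=1
  k=5: m=7, d=47, a=1
  k=6: m=40, d=1, a=80
d=1 and a=2a₀=80 at k=6, so the next step gives (m, d) = (40, 47) again — its k=1 value — and the period has length 6.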